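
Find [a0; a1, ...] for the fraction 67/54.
[1; 4, 6, 2]

Euclidean algorithm steps:
67 = 1 × 54 + 13
54 = 4 × 13 + 2
13 = 6 × 2 + 1
2 = 2 × 1 + 0
Continued fraction: [1; 4, 6, 2]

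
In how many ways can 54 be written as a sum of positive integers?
386155

p(n) counts ways to write n as a sum of positive integers (order ignored).
Euler's pentagonal recurrence: p(k) = p(k-1) + p(k-2) - p(k-5) - p(k-7) + p(k-12) + p(k-15) - ... (offsets j(3j∓1)/2, signs ++--, p(0)=1, p(<0)=0).
DP table for k = 0..53: p(0)=1, p(1)=1, p(2)=2, p(3)=3, p(4)=5, p(5)=7, p(6)=11, p(7)=15, p(8)=22, p(9)=30, p(10)=42, p(11)=56, p(12)=77, p(13)=101, p(14)=135, p(15)=176, p(16)=231, p(17)=297, p(18)=385, p(19)=490, p(20)=627, p(21)=792, p(22)=1002, p(23)=1255, p(24)=1575, p(25)=1958, p(26)=2436, p(27)=3010, p(28)=3718, p(29)=4565, p(30)=5604, p(31)=6842, p(32)=8349, p(33)=10143, p(34)=12310, p(35)=14883, p(36)=17977, p(37)=21637, p(38)=26015, p(39)=31185, p(40)=37338, p(41)=44583, p(42)=53174, p(43)=63261, p(44)=75175, p(45)=89134, p(46)=105558, p(47)=124754, p(48)=147273, p(49)=173525, p(50)=204226, p(51)=239943, p(52)=281589, p(53)=329931.
Final step: p(54) = p(53) + p(52) - p(49) - p(47) + p(42) + p(39) - p(32) - p(28) + p(19) + p(14) - p(3)
= 329931 + 281589 - 173525 - 124754 + 53174 + 31185 - 8349 - 3718 + 490 + 135 - 3
= 386155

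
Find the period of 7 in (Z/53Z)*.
26

53 is prime, so ord(7) divides φ(53) = 52.
Divisors of 52: 1, 2, 4, 13, 26, 52.
Repeated squaring: 7^1 ≡ 7, 7^2 ≡ 49, 7^4 ≡ 16, 7^8 ≡ 44, 7^16 ≡ 28, 7^32 ≡ 42 (mod 53).
Test 7^d mod 53 for each divisor d in increasing order:
7^1 ≡ 7
7^2 ≡ 49
7^4 ≡ 16
7^13 = 7^8·7^4·7^1 ≡ 52
7^26 = 7^16·7^8·7^2 ≡ 1  ← first divisor giving 1
The order is 26.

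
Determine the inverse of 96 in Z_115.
6

gcd(96, 115) = 1, so the inverse exists.
Extended Euclidean algorithm on (115, 96):
115 = 1 × 96 + 19  ⟹  19 = (1)·115 + (-1)·96
96 = 5 × 19 + 1  ⟹  1 = (-5)·115 + (6)·96
So (6)·96 ≡ 1 (mod 115), i.e. 96^(-1) ≡ 6 (mod 115).
Check: 96 × 6 = 576 ≡ 1 (mod 115)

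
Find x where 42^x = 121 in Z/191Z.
140

Baby-step giant-step with step n = ⌈√191⌉ = 14.
Baby steps 42^j mod 191 (j:value) for j=0..13: 0:1, 1:42, 2:45, 3:171, 4:115, 5:55, 6:18, 7:183, 8:46, 9:22, 10:160, 11:35, 12:133, 13:47.
Giant-step multiplier: 42^(-14) ≡ 42^(190-14) = 42^176 ≡ 3 (mod 191).
Giant steps γ_i = 121·3^i mod 191: γ_0=121, γ_1=172, γ_2=134, γ_3=20, γ_4=60, γ_5=180, γ_6=158, γ_7=92, γ_8=85, γ_9=64, γ_10=1 (in table at j=0).
x = i·n + j = 10·14 + 0 = 140.
Check: 42^140 ≡ 121 (mod 191).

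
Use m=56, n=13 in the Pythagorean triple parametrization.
(2967, 1456, 3305)

Euclid's formula: a = m² - n², b = 2mn, c = m² + n²
m = 56, n = 13
a = 56² - 13² = 3136 - 169 = 2967
b = 2 × 56 × 13 = 1456
c = 56² + 13² = 3136 + 169 = 3305
Verification: 2967² + 1456² = 8803089 + 2119936 = 10923025 = 3305² ✓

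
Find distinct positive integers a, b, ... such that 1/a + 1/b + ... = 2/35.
1/18 + 1/630

Greedy algorithm:
2/35: ceiling(35/2) = 18, use 1/18
1/630: ceiling(630/1) = 630, use 1/630
Result: 2/35 = 1/18 + 1/630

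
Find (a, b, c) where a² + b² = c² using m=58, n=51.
(763, 5916, 5965)

Euclid's formula: a = m² - n², b = 2mn, c = m² + n²
m = 58, n = 51
a = 58² - 51² = 3364 - 2601 = 763
b = 2 × 58 × 51 = 5916
c = 58² + 51² = 3364 + 2601 = 5965
Verification: 763² + 5916² = 582169 + 34999056 = 35581225 = 5965² ✓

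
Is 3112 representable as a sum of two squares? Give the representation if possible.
14² + 54² (a=14, b=54)

Factorization: 3112 = 2^3 × 389
By Fermat: n is sum of two squares iff every prime p ≡ 3 (mod 4) appears to even power.
All primes ≡ 3 (mod 4) appear to even power.
Search a = 0, 1, 2, … for 3112 - a² a perfect square: first hit at a = 14: 3112 - 196 = 2916 = 54².
3112 = 14² + 54² = 196 + 2916 ✓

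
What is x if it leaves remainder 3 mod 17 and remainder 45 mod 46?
275

Using Chinese Remainder Theorem:
M = 17 × 46 = 782
M1 = 46, M2 = 17
y1 = 46^(-1) mod 17 = 10
y2 = 17^(-1) mod 46 = 19
x = (3×46×10 + 45×17×19) mod 782 = 275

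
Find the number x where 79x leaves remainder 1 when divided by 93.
73

gcd(79, 93) = 1, so the inverse exists.
Extended Euclidean algorithm on (93, 79):
93 = 1 × 79 + 14  ⟹  14 = (1)·93 + (-1)·79
79 = 5 × 14 + 9  ⟹  9 = (-5)·93 + (6)·79
14 = 1 × 9 + 5  ⟹  5 = (6)·93 + (-7)·79
9 = 1 × 5 + 4  ⟹  4 = (-11)·93 + (13)·79
5 = 1 × 4 + 1  ⟹  1 = (17)·93 + (-20)·79
So (-20)·79 ≡ 1 (mod 93), i.e. 79^(-1) ≡ -20 ≡ 73 (mod 93).
Check: 79 × 73 = 5767 ≡ 1 (mod 93)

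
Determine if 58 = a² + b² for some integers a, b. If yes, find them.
3² + 7² (a=3, b=7)

Factorization: 58 = 2 × 29
By Fermat: n is sum of two squares iff every prime p ≡ 3 (mod 4) appears to even power.
All primes ≡ 3 (mod 4) appear to even power.
Search a = 0, 1, 2, … for 58 - a² a perfect square: first hit at a = 3: 58 - 9 = 49 = 7².
58 = 3² + 7² = 9 + 49 ✓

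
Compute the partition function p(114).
952050665

p(n) counts ways to write n as a sum of positive integers (order ignored).
Euler's pentagonal recurrence: p(k) = p(k-1) + p(k-2) - p(k-5) - p(k-7) + p(k-12) + p(k-15) - ... (offsets j(3j∓1)/2, signs ++--, p(0)=1, p(<0)=0).
DP table for k = 0..113: p(0)=1, p(1)=1, p(2)=2, p(3)=3, p(4)=5, p(5)=7, p(6)=11, p(7)=15, p(8)=22, p(9)=30, p(10)=42, p(11)=56, p(12)=77, p(13)=101, p(14)=135, p(15)=176, p(16)=231, p(17)=297, p(18)=385, p(19)=490, p(20)=627, p(21)=792, p(22)=1002, p(23)=1255, p(24)=1575, p(25)=1958, p(26)=2436, p(27)=3010, p(28)=3718, p(29)=4565, p(30)=5604, p(31)=6842, p(32)=8349, p(33)=10143, p(34)=12310, p(35)=14883, p(36)=17977, p(37)=21637, p(38)=26015, p(39)=31185, p(40)=37338, p(41)=44583, p(42)=53174, p(43)=63261, p(44)=75175, p(45)=89134, p(46)=105558, p(47)=124754, p(48)=147273, p(49)=173525, p(50)=204226, p(51)=239943, p(52)=281589, p(53)=329931, p(54)=386155, p(55)=451276, p(56)=526823, p(57)=614154, p(58)=715220, p(59)=831820, p(60)=966467, p(61)=1121505, p(62)=1300156, p(63)=1505499, p(64)=1741630, p(65)=2012558, p(66)=2323520, p(67)=2679689, p(68)=3087735, p(69)=3554345, p(70)=4087968, p(71)=4697205, p(72)=5392783, p(73)=6185689, p(74)=7089500, p(75)=8118264, p(76)=9289091, p(77)=10619863, p(78)=12132164, p(79)=13848650, p(80)=15796476, p(81)=18004327, p(82)=20506255, p(83)=23338469, p(84)=26543660, p(85)=30167357, p(86)=34262962, p(87)=38887673, p(88)=44108109, p(89)=49995925, p(90)=56634173, p(91)=64112359, p(92)=72533807, p(93)=82010177, p(94)=92669720, p(95)=104651419, p(96)=118114304, p(97)=133230930, p(98)=150198136, p(99)=169229875, p(100)=190569292, p(101)=214481126, p(102)=241265379, p(103)=271248950, p(104)=304801365, p(105)=342325709, p(106)=384276336, p(107)=431149389, p(108)=483502844, p(109)=541946240, p(110)=607163746, p(111)=679903203, p(112)=761002156, p(113)=851376628.
Final step: p(114) = p(113) + p(112) - p(109) - p(107) + p(102) + p(99) - p(92) - p(88) + p(79) + p(74) - p(63) - p(57) + p(44) + p(37) - p(22) - p(14)
= 851376628 + 761002156 - 541946240 - 431149389 + 241265379 + 169229875 - 72533807 - 44108109 + 13848650 + 7089500 - 1505499 - 614154 + 75175 + 21637 - 1002 - 135
= 952050665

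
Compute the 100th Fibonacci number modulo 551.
378

Matrix identity: Q^n = [[F_(n+1), F_n], [F_n, F_(n-1)]] with Q = [[1,1],[1,0]].
n = 100 = 1100100₂. Square-and-multiply, entries mod 551:
Q^1 = [[1,1],[1,0]]
Q^3 = (Q^1)²·Q = [[3,2],[2,1]]
Q^6 = (Q^3)² = [[13,8],[8,5]]
Q^12 = (Q^6)² = [[233,144],[144,89]]
Q^25 = (Q^12)²·Q = [[173,89],[89,84]]
Q^50 = (Q^25)² = [[382,282],[282,100]]
Q^100 = (Q^50)² = [[89,378],[378,262]]
F_100 mod 551 = Q^100[0][1] = 378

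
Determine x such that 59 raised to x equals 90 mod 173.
10

Baby-step giant-step with step n = ⌈√173⌉ = 14.
Baby steps 59^j mod 173 (j:value) for j=0..13: 0:1, 1:59, 2:21, 3:28, 4:95, 5:69, 6:92, 7:65, 8:29, 9:154, 10:90, 11:120, 12:160, 13:98.
h = 90 is already in the table at j=10, so x = 10.
Check: 59^10 ≡ 90 (mod 173).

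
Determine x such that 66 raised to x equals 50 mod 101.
3

Baby-step giant-step with step n = ⌈√101⌉ = 11.
Baby steps 66^j mod 101 (j:value) for j=0..10: 0:1, 1:66, 2:13, 3:50, 4:68, 5:44, 6:76, 7:67, 8:79, 9:63, 10:17.
h = 50 is already in the table at j=3, so x = 3.
Check: 66^3 ≡ 50 (mod 101).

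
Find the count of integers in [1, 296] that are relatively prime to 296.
144

296 = 2^3 × 37
φ(n) = n × ∏(1 - 1/p) for each prime p dividing n
φ(296) = 296 × (1 - 1/2) × (1 - 1/37) = 144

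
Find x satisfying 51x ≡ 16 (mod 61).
x ≡ 35 (mod 61)

gcd(51, 61) = 1, which divides 16, so solutions exist.
Find 51^(-1) mod 61 by the extended Euclidean algorithm:
61 = 1 × 51 + 10  ⟹  10 = (1)·61 + (-1)·51
51 = 5 × 10 + 1  ⟹  1 = (-5)·61 + (6)·51
So (6)·51 ≡ 1 (mod 61), i.e. 51^(-1) ≡ 6 (mod 61).
x ≡ 6 × 16 = 96 ≡ 35 (mod 61).
Check: 51 × 35 = 1785 ≡ 16 (mod 61).
Unique solution: x ≡ 35 (mod 61)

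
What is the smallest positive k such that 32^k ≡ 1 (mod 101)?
20

101 is prime, so ord(32) divides φ(101) = 100.
Divisors of 100: 1, 2, 4, 5, 10, 20, 25, 50, 100.
Repeated squaring: 32^1 ≡ 32, 32^2 ≡ 14, 32^4 ≡ 95, 32^8 ≡ 36, 32^16 ≡ 84, 32^32 ≡ 87, 32^64 ≡ 95 (mod 101).
Test 32^d mod 101 for each divisor d in increasing order:
32^1 ≡ 32
32^2 ≡ 14
32^4 ≡ 95
32^5 = 32^4·32^1 ≡ 10
32^10 = 32^8·32^2 ≡ 100
32^20 = 32^16·32^4 ≡ 1  ← first divisor giving 1
The order is 20.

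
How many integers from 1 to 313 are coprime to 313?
312

313 = 313
φ(n) = n × ∏(1 - 1/p) for each prime p dividing n
φ(313) = 313 × (1 - 1/313) = 312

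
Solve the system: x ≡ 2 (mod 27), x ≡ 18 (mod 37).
758

Using Chinese Remainder Theorem:
M = 27 × 37 = 999
M1 = 37, M2 = 27
y1 = 37^(-1) mod 27 = 19
y2 = 27^(-1) mod 37 = 11
x = (2×37×19 + 18×27×11) mod 999 = 758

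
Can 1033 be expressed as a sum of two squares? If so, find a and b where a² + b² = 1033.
3² + 32² (a=3, b=32)

Factorization: 1033 = 1033
By Fermat: n is sum of two squares iff every prime p ≡ 3 (mod 4) appears to even power.
All primes ≡ 3 (mod 4) appear to even power.
Search a = 0, 1, 2, … for 1033 - a² a perfect square: first hit at a = 3: 1033 - 9 = 1024 = 32².
1033 = 3² + 32² = 9 + 1024 ✓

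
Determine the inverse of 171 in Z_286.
189

gcd(171, 286) = 1, so the inverse exists.
Extended Euclidean algorithm on (286, 171):
286 = 1 × 171 + 115  ⟹  115 = (1)·286 + (-1)·171
171 = 1 × 115 + 56  ⟹  56 = (-1)·286 + (2)·171
115 = 2 × 56 + 3  ⟹  3 = (3)·286 + (-5)·171
56 = 18 × 3 + 2  ⟹  2 = (-55)·286 + (92)·171
3 = 1 × 2 + 1  ⟹  1 = (58)·286 + (-97)·171
So (-97)·171 ≡ 1 (mod 286), i.e. 171^(-1) ≡ -97 ≡ 189 (mod 286).
Check: 171 × 189 = 32319 ≡ 1 (mod 286)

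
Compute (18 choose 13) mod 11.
10

Using Lucas' theorem:
Write n=18 and k=13 in base 11:
n in base 11: [1, 7]
k in base 11: [1, 2]
C(18,13) mod 11 = ∏ C(n_i, k_i) mod 11
Digit binomials (mod 11): C(1,1) = 1; C(7,2) = 21 ≡ 10
Product: 1 × 10 = 10 ≡ 10 (mod 11)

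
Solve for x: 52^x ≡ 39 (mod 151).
62

Baby-step giant-step with step n = ⌈√151⌉ = 13.
Baby steps 52^j mod 151 (j:value) for j=0..12: 0:1, 1:52, 2:137, 3:27, 4:45, 5:75, 6:125, 7:7, 8:62, 9:53, 10:38, 11:13, 12:72.
Giant-step multiplier: 52^(-13) ≡ 52^(150-13) = 52^137 ≡ 112 (mod 151).
Giant steps γ_i = 39·112^i mod 151: γ_0=39, γ_1=140, γ_2=127, γ_3=30, γ_4=38 (in table at j=10).
x = i·n + j = 4·13 + 10 = 62.
Check: 52^62 ≡ 39 (mod 151).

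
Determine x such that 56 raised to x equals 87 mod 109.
26

Baby-step giant-step with step n = ⌈√109⌉ = 11.
Baby steps 56^j mod 109 (j:value) for j=0..10: 0:1, 1:56, 2:84, 3:17, 4:80, 5:11, 6:71, 7:52, 8:78, 9:8, 10:12.
Giant-step multiplier: 56^(-11) ≡ 56^(108-11) = 56^97 ≡ 103 (mod 109).
Giant steps γ_i = 87·103^i mod 109: γ_0=87, γ_1=23, γ_2=80 (in table at j=4).
x = i·n + j = 2·11 + 4 = 26.
Check: 56^26 ≡ 87 (mod 109).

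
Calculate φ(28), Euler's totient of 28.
12

28 = 2^2 × 7
φ(n) = n × ∏(1 - 1/p) for each prime p dividing n
φ(28) = 28 × (1 - 1/2) × (1 - 1/7) = 12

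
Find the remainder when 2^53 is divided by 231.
74

Repeated squaring. Binary of 53 = 110101.
2^1 ≡ 2 (mod 231); 2^2 ≡ 4 (mod 231); 2^4 ≡ 16 (mod 231); 2^8 ≡ 25 (mod 231); 2^16 ≡ 163 (mod 231); 2^32 ≡ 4 (mod 231)
2^53 = 2^1 × 2^4 × 2^16 × 2^32 ≡ 74 (mod 231)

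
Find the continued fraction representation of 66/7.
[9; 2, 3]

Euclidean algorithm steps:
66 = 9 × 7 + 3
7 = 2 × 3 + 1
3 = 3 × 1 + 0
Continued fraction: [9; 2, 3]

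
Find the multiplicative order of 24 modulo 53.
13

53 is prime, so ord(24) divides φ(53) = 52.
Divisors of 52: 1, 2, 4, 13, 26, 52.
Repeated squaring: 24^1 ≡ 24, 24^2 ≡ 46, 24^4 ≡ 49, 24^8 ≡ 16, 24^16 ≡ 44, 24^32 ≡ 28 (mod 53).
Test 24^d mod 53 for each divisor d in increasing order:
24^1 ≡ 24
24^2 ≡ 46
24^4 ≡ 49
24^13 = 24^8·24^4·24^1 ≡ 1  ← first divisor giving 1
The order is 13.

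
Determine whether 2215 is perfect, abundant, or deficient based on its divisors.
deficient

Proper divisors of 2215: sum = 1 + 5 + 443 = 449
Since 449 < 2215, 2215 is deficient.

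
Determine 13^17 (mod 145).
138

Repeated squaring. Binary of 17 = 10001.
13^1 ≡ 13 (mod 145); 13^2 ≡ 24 (mod 145); 13^4 ≡ 141 (mod 145); 13^8 ≡ 16 (mod 145); 13^16 ≡ 111 (mod 145)
13^17 = 13^1 × 13^16 ≡ 138 (mod 145)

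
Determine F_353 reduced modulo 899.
292

Matrix identity: Q^n = [[F_(n+1), F_n], [F_n, F_(n-1)]] with Q = [[1,1],[1,0]].
n = 353 = 101100001₂. Square-and-multiply, entries mod 899:
Q^1 = [[1,1],[1,0]]
Q^2 = (Q^1)² = [[2,1],[1,1]]
Q^5 = (Q^2)²·Q = [[8,5],[5,3]]
Q^11 = (Q^5)²·Q = [[144,89],[89,55]]
Q^22 = (Q^11)² = [[788,630],[630,158]]
Q^44 = (Q^22)² = [[176,842],[842,233]]
Q^88 = (Q^44)² = [[63,61],[61,2]]
Q^176 = (Q^88)² = [[498,369],[369,129]]
Q^353 = (Q^176)²·Q = [[612,292],[292,320]]
F_353 mod 899 = Q^353[0][1] = 292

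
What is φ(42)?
12

42 = 2 × 3 × 7
φ(n) = n × ∏(1 - 1/p) for each prime p dividing n
φ(42) = 42 × (1 - 1/2) × (1 - 1/3) × (1 - 1/7) = 12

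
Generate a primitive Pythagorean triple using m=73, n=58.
(1965, 8468, 8693)

Euclid's formula: a = m² - n², b = 2mn, c = m² + n²
m = 73, n = 58
a = 73² - 58² = 5329 - 3364 = 1965
b = 2 × 73 × 58 = 8468
c = 73² + 58² = 5329 + 3364 = 8693
Verification: 1965² + 8468² = 3861225 + 71707024 = 75568249 = 8693² ✓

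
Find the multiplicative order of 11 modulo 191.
38

191 is prime, so ord(11) divides φ(191) = 190.
Divisors of 190: 1, 2, 5, 10, 19, 38, 95, 190.
Repeated squaring: 11^1 ≡ 11, 11^2 ≡ 121, 11^4 ≡ 125, 11^8 ≡ 154, 11^16 ≡ 32, 11^32 ≡ 69, 11^64 ≡ 177, 11^128 ≡ 5 (mod 191).
Test 11^d mod 191 for each divisor d in increasing order:
11^1 ≡ 11
11^2 ≡ 121
11^5 = 11^4·11^1 ≡ 38
11^10 = 11^8·11^2 ≡ 107
11^19 = 11^16·11^2·11^1 ≡ 190
11^38 = 11^32·11^4·11^2 ≡ 1  ← first divisor giving 1
The order is 38.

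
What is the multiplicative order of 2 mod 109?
36

109 is prime, so ord(2) divides φ(109) = 108.
Divisors of 108: 1, 2, 3, 4, 6, 9, 12, 18, 27, 36, 54, 108.
Repeated squaring: 2^1 ≡ 2, 2^2 ≡ 4, 2^4 ≡ 16, 2^8 ≡ 38, 2^16 ≡ 27, 2^32 ≡ 75, 2^64 ≡ 66 (mod 109).
Test 2^d mod 109 for each divisor d in increasing order:
2^1 ≡ 2
2^2 ≡ 4
2^3 = 2^2·2^1 ≡ 8
2^4 ≡ 16
2^6 = 2^4·2^2 ≡ 64
2^9 = 2^8·2^1 ≡ 76
2^12 = 2^8·2^4 ≡ 63
2^18 = 2^16·2^2 ≡ 108
2^27 = 2^16·2^8·2^2·2^1 ≡ 33
2^36 = 2^32·2^4 ≡ 1  ← first divisor giving 1
The order is 36.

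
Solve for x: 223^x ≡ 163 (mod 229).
163

Baby-step giant-step with step n = ⌈√229⌉ = 16.
Baby steps 223^j mod 229 (j:value) for j=0..15: 0:1, 1:223, 2:36, 3:13, 4:151, 5:10, 6:169, 7:131, 8:130, 9:136, 10:100, 11:87, 12:165, 13:155, 14:215, 15:84.
Giant-step multiplier: 223^(-16) ≡ 223^(228-16) = 223^212 ≡ 224 (mod 229).
Giant steps γ_i = 163·224^i mod 229: γ_0=163, γ_1=101, γ_2=182, γ_3=6, γ_4=199, γ_5=150, γ_6=166, γ_7=86, γ_8=28, γ_9=89, γ_10=13 (in table at j=3).
x = i·n + j = 10·16 + 3 = 163.
Check: 223^163 ≡ 163 (mod 229).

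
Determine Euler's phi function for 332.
164

332 = 2^2 × 83
φ(n) = n × ∏(1 - 1/p) for each prime p dividing n
φ(332) = 332 × (1 - 1/2) × (1 - 1/83) = 164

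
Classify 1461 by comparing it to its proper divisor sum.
deficient

Proper divisors of 1461: sum = 1 + 3 + 487 = 491
Since 491 < 1461, 1461 is deficient.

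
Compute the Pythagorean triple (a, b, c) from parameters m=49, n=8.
(2337, 784, 2465)

Euclid's formula: a = m² - n², b = 2mn, c = m² + n²
m = 49, n = 8
a = 49² - 8² = 2401 - 64 = 2337
b = 2 × 49 × 8 = 784
c = 49² + 8² = 2401 + 64 = 2465
Verification: 2337² + 784² = 5461569 + 614656 = 6076225 = 2465² ✓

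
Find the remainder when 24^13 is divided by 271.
47

Repeated squaring. Binary of 13 = 1101.
24^1 ≡ 24 (mod 271); 24^2 ≡ 34 (mod 271); 24^4 ≡ 72 (mod 271); 24^8 ≡ 35 (mod 271)
24^13 = 24^1 × 24^4 × 24^8 ≡ 47 (mod 271)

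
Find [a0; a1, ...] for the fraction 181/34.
[5; 3, 11]

Euclidean algorithm steps:
181 = 5 × 34 + 11
34 = 3 × 11 + 1
11 = 11 × 1 + 0
Continued fraction: [5; 3, 11]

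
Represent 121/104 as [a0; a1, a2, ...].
[1; 6, 8, 2]

Euclidean algorithm steps:
121 = 1 × 104 + 17
104 = 6 × 17 + 2
17 = 8 × 2 + 1
2 = 2 × 1 + 0
Continued fraction: [1; 6, 8, 2]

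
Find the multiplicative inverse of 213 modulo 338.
73

gcd(213, 338) = 1, so the inverse exists.
Extended Euclidean algorithm on (338, 213):
338 = 1 × 213 + 125  ⟹  125 = (1)·338 + (-1)·213
213 = 1 × 125 + 88  ⟹  88 = (-1)·338 + (2)·213
125 = 1 × 88 + 37  ⟹  37 = (2)·338 + (-3)·213
88 = 2 × 37 + 14  ⟹  14 = (-5)·338 + (8)·213
37 = 2 × 14 + 9  ⟹  9 = (12)·338 + (-19)·213
14 = 1 × 9 + 5  ⟹  5 = (-17)·338 + (27)·213
9 = 1 × 5 + 4  ⟹  4 = (29)·338 + (-46)·213
5 = 1 × 4 + 1  ⟹  1 = (-46)·338 + (73)·213
So (73)·213 ≡ 1 (mod 338), i.e. 213^(-1) ≡ 73 (mod 338).
Check: 213 × 73 = 15549 ≡ 1 (mod 338)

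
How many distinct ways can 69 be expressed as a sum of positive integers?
3554345

p(n) counts ways to write n as a sum of positive integers (order ignored).
Euler's pentagonal recurrence: p(k) = p(k-1) + p(k-2) - p(k-5) - p(k-7) + p(k-12) + p(k-15) - ... (offsets j(3j∓1)/2, signs ++--, p(0)=1, p(<0)=0).
DP table for k = 0..68: p(0)=1, p(1)=1, p(2)=2, p(3)=3, p(4)=5, p(5)=7, p(6)=11, p(7)=15, p(8)=22, p(9)=30, p(10)=42, p(11)=56, p(12)=77, p(13)=101, p(14)=135, p(15)=176, p(16)=231, p(17)=297, p(18)=385, p(19)=490, p(20)=627, p(21)=792, p(22)=1002, p(23)=1255, p(24)=1575, p(25)=1958, p(26)=2436, p(27)=3010, p(28)=3718, p(29)=4565, p(30)=5604, p(31)=6842, p(32)=8349, p(33)=10143, p(34)=12310, p(35)=14883, p(36)=17977, p(37)=21637, p(38)=26015, p(39)=31185, p(40)=37338, p(41)=44583, p(42)=53174, p(43)=63261, p(44)=75175, p(45)=89134, p(46)=105558, p(47)=124754, p(48)=147273, p(49)=173525, p(50)=204226, p(51)=239943, p(52)=281589, p(53)=329931, p(54)=386155, p(55)=451276, p(56)=526823, p(57)=614154, p(58)=715220, p(59)=831820, p(60)=966467, p(61)=1121505, p(62)=1300156, p(63)=1505499, p(64)=1741630, p(65)=2012558, p(66)=2323520, p(67)=2679689, p(68)=3087735.
Final step: p(69) = p(68) + p(67) - p(64) - p(62) + p(57) + p(54) - p(47) - p(43) + p(34) + p(29) - p(18) - p(12)
= 3087735 + 2679689 - 1741630 - 1300156 + 614154 + 386155 - 124754 - 63261 + 12310 + 4565 - 385 - 77
= 3554345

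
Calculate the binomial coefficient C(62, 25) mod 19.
0

Using Lucas' theorem:
Write n=62 and k=25 in base 19:
n in base 19: [3, 5]
k in base 19: [1, 6]
C(62,25) mod 19 = ∏ C(n_i, k_i) mod 19
Digit binomials (mod 19): C(3,1) = 3; C(5,6) = 0 (k_i > n_i)
Product: 3 × 0 = 0 ≡ 0 (mod 19)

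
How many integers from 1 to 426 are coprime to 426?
140

426 = 2 × 3 × 71
φ(n) = n × ∏(1 - 1/p) for each prime p dividing n
φ(426) = 426 × (1 - 1/2) × (1 - 1/3) × (1 - 1/71) = 140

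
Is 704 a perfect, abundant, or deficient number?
abundant

Proper divisors of 704: sum = 1 + 2 + 4 + 8 + 11 + 16 + 22 + 32 + 44 + 64 + 88 + 176 + 352 = 820
Since 820 > 704, 704 is abundant.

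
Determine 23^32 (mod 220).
1

Repeated squaring. Binary of 32 = 100000.
23^1 ≡ 23 (mod 220); 23^2 ≡ 89 (mod 220); 23^4 ≡ 1 (mod 220); 23^8 ≡ 1 (mod 220); 23^16 ≡ 1 (mod 220); 23^32 ≡ 1 (mod 220)
23^32 = 23^32 ≡ 1 (mod 220)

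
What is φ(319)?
280

319 = 11 × 29
φ(n) = n × ∏(1 - 1/p) for each prime p dividing n
φ(319) = 319 × (1 - 1/11) × (1 - 1/29) = 280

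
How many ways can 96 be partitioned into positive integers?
118114304

p(n) counts ways to write n as a sum of positive integers (order ignored).
Euler's pentagonal recurrence: p(k) = p(k-1) + p(k-2) - p(k-5) - p(k-7) + p(k-12) + p(k-15) - ... (offsets j(3j∓1)/2, signs ++--, p(0)=1, p(<0)=0).
DP table for k = 0..95: p(0)=1, p(1)=1, p(2)=2, p(3)=3, p(4)=5, p(5)=7, p(6)=11, p(7)=15, p(8)=22, p(9)=30, p(10)=42, p(11)=56, p(12)=77, p(13)=101, p(14)=135, p(15)=176, p(16)=231, p(17)=297, p(18)=385, p(19)=490, p(20)=627, p(21)=792, p(22)=1002, p(23)=1255, p(24)=1575, p(25)=1958, p(26)=2436, p(27)=3010, p(28)=3718, p(29)=4565, p(30)=5604, p(31)=6842, p(32)=8349, p(33)=10143, p(34)=12310, p(35)=14883, p(36)=17977, p(37)=21637, p(38)=26015, p(39)=31185, p(40)=37338, p(41)=44583, p(42)=53174, p(43)=63261, p(44)=75175, p(45)=89134, p(46)=105558, p(47)=124754, p(48)=147273, p(49)=173525, p(50)=204226, p(51)=239943, p(52)=281589, p(53)=329931, p(54)=386155, p(55)=451276, p(56)=526823, p(57)=614154, p(58)=715220, p(59)=831820, p(60)=966467, p(61)=1121505, p(62)=1300156, p(63)=1505499, p(64)=1741630, p(65)=2012558, p(66)=2323520, p(67)=2679689, p(68)=3087735, p(69)=3554345, p(70)=4087968, p(71)=4697205, p(72)=5392783, p(73)=6185689, p(74)=7089500, p(75)=8118264, p(76)=9289091, p(77)=10619863, p(78)=12132164, p(79)=13848650, p(80)=15796476, p(81)=18004327, p(82)=20506255, p(83)=23338469, p(84)=26543660, p(85)=30167357, p(86)=34262962, p(87)=38887673, p(88)=44108109, p(89)=49995925, p(90)=56634173, p(91)=64112359, p(92)=72533807, p(93)=82010177, p(94)=92669720, p(95)=104651419.
Final step: p(96) = p(95) + p(94) - p(91) - p(89) + p(84) + p(81) - p(74) - p(70) + p(61) + p(56) - p(45) - p(39) + p(26) + p(19) - p(4)
= 104651419 + 92669720 - 64112359 - 49995925 + 26543660 + 18004327 - 7089500 - 4087968 + 1121505 + 526823 - 89134 - 31185 + 2436 + 490 - 5
= 118114304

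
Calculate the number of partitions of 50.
204226

p(n) counts ways to write n as a sum of positive integers (order ignored).
Euler's pentagonal recurrence: p(k) = p(k-1) + p(k-2) - p(k-5) - p(k-7) + p(k-12) + p(k-15) - ... (offsets j(3j∓1)/2, signs ++--, p(0)=1, p(<0)=0).
DP table for k = 0..49: p(0)=1, p(1)=1, p(2)=2, p(3)=3, p(4)=5, p(5)=7, p(6)=11, p(7)=15, p(8)=22, p(9)=30, p(10)=42, p(11)=56, p(12)=77, p(13)=101, p(14)=135, p(15)=176, p(16)=231, p(17)=297, p(18)=385, p(19)=490, p(20)=627, p(21)=792, p(22)=1002, p(23)=1255, p(24)=1575, p(25)=1958, p(26)=2436, p(27)=3010, p(28)=3718, p(29)=4565, p(30)=5604, p(31)=6842, p(32)=8349, p(33)=10143, p(34)=12310, p(35)=14883, p(36)=17977, p(37)=21637, p(38)=26015, p(39)=31185, p(40)=37338, p(41)=44583, p(42)=53174, p(43)=63261, p(44)=75175, p(45)=89134, p(46)=105558, p(47)=124754, p(48)=147273, p(49)=173525.
Final step: p(50) = p(49) + p(48) - p(45) - p(43) + p(38) + p(35) - p(28) - p(24) + p(15) + p(10)
= 173525 + 147273 - 89134 - 63261 + 26015 + 14883 - 3718 - 1575 + 176 + 42
= 204226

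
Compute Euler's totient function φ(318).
104

318 = 2 × 3 × 53
φ(n) = n × ∏(1 - 1/p) for each prime p dividing n
φ(318) = 318 × (1 - 1/2) × (1 - 1/3) × (1 - 1/53) = 104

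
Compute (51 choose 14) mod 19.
0

Using Lucas' theorem:
Write n=51 and k=14 in base 19:
n in base 19: [2, 13]
k in base 19: [0, 14]
C(51,14) mod 19 = ∏ C(n_i, k_i) mod 19
Digit binomials (mod 19): C(2,0) = 1; C(13,14) = 0 (k_i > n_i)
Product: 1 × 0 = 0 ≡ 0 (mod 19)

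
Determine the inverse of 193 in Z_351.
331

gcd(193, 351) = 1, so the inverse exists.
Extended Euclidean algorithm on (351, 193):
351 = 1 × 193 + 158  ⟹  158 = (1)·351 + (-1)·193
193 = 1 × 158 + 35  ⟹  35 = (-1)·351 + (2)·193
158 = 4 × 35 + 18  ⟹  18 = (5)·351 + (-9)·193
35 = 1 × 18 + 17  ⟹  17 = (-6)·351 + (11)·193
18 = 1 × 17 + 1  ⟹  1 = (11)·351 + (-20)·193
So (-20)·193 ≡ 1 (mod 351), i.e. 193^(-1) ≡ -20 ≡ 331 (mod 351).
Check: 193 × 331 = 63883 ≡ 1 (mod 351)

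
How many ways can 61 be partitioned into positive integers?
1121505

p(n) counts ways to write n as a sum of positive integers (order ignored).
Euler's pentagonal recurrence: p(k) = p(k-1) + p(k-2) - p(k-5) - p(k-7) + p(k-12) + p(k-15) - ... (offsets j(3j∓1)/2, signs ++--, p(0)=1, p(<0)=0).
DP table for k = 0..60: p(0)=1, p(1)=1, p(2)=2, p(3)=3, p(4)=5, p(5)=7, p(6)=11, p(7)=15, p(8)=22, p(9)=30, p(10)=42, p(11)=56, p(12)=77, p(13)=101, p(14)=135, p(15)=176, p(16)=231, p(17)=297, p(18)=385, p(19)=490, p(20)=627, p(21)=792, p(22)=1002, p(23)=1255, p(24)=1575, p(25)=1958, p(26)=2436, p(27)=3010, p(28)=3718, p(29)=4565, p(30)=5604, p(31)=6842, p(32)=8349, p(33)=10143, p(34)=12310, p(35)=14883, p(36)=17977, p(37)=21637, p(38)=26015, p(39)=31185, p(40)=37338, p(41)=44583, p(42)=53174, p(43)=63261, p(44)=75175, p(45)=89134, p(46)=105558, p(47)=124754, p(48)=147273, p(49)=173525, p(50)=204226, p(51)=239943, p(52)=281589, p(53)=329931, p(54)=386155, p(55)=451276, p(56)=526823, p(57)=614154, p(58)=715220, p(59)=831820, p(60)=966467.
Final step: p(61) = p(60) + p(59) - p(56) - p(54) + p(49) + p(46) - p(39) - p(35) + p(26) + p(21) - p(10) - p(4)
= 966467 + 831820 - 526823 - 386155 + 173525 + 105558 - 31185 - 14883 + 2436 + 792 - 42 - 5
= 1121505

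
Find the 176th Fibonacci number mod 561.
558

Matrix identity: Q^n = [[F_(n+1), F_n], [F_n, F_(n-1)]] with Q = [[1,1],[1,0]].
n = 176 = 10110000₂. Square-and-multiply, entries mod 561:
Q^1 = [[1,1],[1,0]]
Q^2 = (Q^1)² = [[2,1],[1,1]]
Q^5 = (Q^2)²·Q = [[8,5],[5,3]]
Q^11 = (Q^5)²·Q = [[144,89],[89,55]]
Q^22 = (Q^11)² = [[46,320],[320,287]]
Q^44 = (Q^22)² = [[170,531],[531,200]]
Q^88 = (Q^44)² = [[67,120],[120,508]]
Q^176 = (Q^88)² = [[376,558],[558,379]]
F_176 mod 561 = Q^176[0][1] = 558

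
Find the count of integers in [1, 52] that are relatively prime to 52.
24

52 = 2^2 × 13
φ(n) = n × ∏(1 - 1/p) for each prime p dividing n
φ(52) = 52 × (1 - 1/2) × (1 - 1/13) = 24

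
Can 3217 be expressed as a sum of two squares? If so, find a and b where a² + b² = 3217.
9² + 56² (a=9, b=56)

Factorization: 3217 = 3217
By Fermat: n is sum of two squares iff every prime p ≡ 3 (mod 4) appears to even power.
All primes ≡ 3 (mod 4) appear to even power.
Search a = 0, 1, 2, … for 3217 - a² a perfect square: first hit at a = 9: 3217 - 81 = 3136 = 56².
3217 = 9² + 56² = 81 + 3136 ✓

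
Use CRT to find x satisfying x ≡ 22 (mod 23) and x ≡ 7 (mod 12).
91

Using Chinese Remainder Theorem:
M = 23 × 12 = 276
M1 = 12, M2 = 23
y1 = 12^(-1) mod 23 = 2
y2 = 23^(-1) mod 12 = 11
x = (22×12×2 + 7×23×11) mod 276 = 91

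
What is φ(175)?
120

175 = 5^2 × 7
φ(n) = n × ∏(1 - 1/p) for each prime p dividing n
φ(175) = 175 × (1 - 1/5) × (1 - 1/7) = 120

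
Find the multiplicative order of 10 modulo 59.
58

59 is prime, so ord(10) divides φ(59) = 58.
Divisors of 58: 1, 2, 29, 58.
Repeated squaring: 10^1 ≡ 10, 10^2 ≡ 41, 10^4 ≡ 29, 10^8 ≡ 15, 10^16 ≡ 48, 10^32 ≡ 3 (mod 59).
Test 10^d mod 59 for each divisor d in increasing order:
10^1 ≡ 10
10^2 ≡ 41
10^29 = 10^16·10^8·10^4·10^1 ≡ 58
10^58 = 10^32·10^16·10^8·10^2 ≡ 1  ← first divisor giving 1
The order is 58.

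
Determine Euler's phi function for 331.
330

331 = 331
φ(n) = n × ∏(1 - 1/p) for each prime p dividing n
φ(331) = 331 × (1 - 1/331) = 330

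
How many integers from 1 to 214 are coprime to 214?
106

214 = 2 × 107
φ(n) = n × ∏(1 - 1/p) for each prime p dividing n
φ(214) = 214 × (1 - 1/2) × (1 - 1/107) = 106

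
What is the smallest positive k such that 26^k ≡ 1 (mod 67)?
33

67 is prime, so ord(26) divides φ(67) = 66.
Divisors of 66: 1, 2, 3, 6, 11, 22, 33, 66.
Repeated squaring: 26^1 ≡ 26, 26^2 ≡ 6, 26^4 ≡ 36, 26^8 ≡ 23, 26^16 ≡ 60, 26^32 ≡ 49, 26^64 ≡ 56 (mod 67).
Test 26^d mod 67 for each divisor d in increasing order:
26^1 ≡ 26
26^2 ≡ 6
26^3 = 26^2·26^1 ≡ 22
26^6 = 26^4·26^2 ≡ 15
26^11 = 26^8·26^2·26^1 ≡ 37
26^22 = 26^16·26^4·26^2 ≡ 29
26^33 = 26^32·26^1 ≡ 1  ← first divisor giving 1
The order is 33.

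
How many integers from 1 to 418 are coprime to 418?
180

418 = 2 × 11 × 19
φ(n) = n × ∏(1 - 1/p) for each prime p dividing n
φ(418) = 418 × (1 - 1/2) × (1 - 1/11) × (1 - 1/19) = 180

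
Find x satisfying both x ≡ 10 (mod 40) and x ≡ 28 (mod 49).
1890

Using Chinese Remainder Theorem:
M = 40 × 49 = 1960
M1 = 49, M2 = 40
y1 = 49^(-1) mod 40 = 9
y2 = 40^(-1) mod 49 = 38
x = (10×49×9 + 28×40×38) mod 1960 = 1890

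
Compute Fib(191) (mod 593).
537

Matrix identity: Q^n = [[F_(n+1), F_n], [F_n, F_(n-1)]] with Q = [[1,1],[1,0]].
n = 191 = 10111111₂. Square-and-multiply, entries mod 593:
Q^1 = [[1,1],[1,0]]
Q^2 = (Q^1)² = [[2,1],[1,1]]
Q^5 = (Q^2)²·Q = [[8,5],[5,3]]
Q^11 = (Q^5)²·Q = [[144,89],[89,55]]
Q^23 = (Q^11)²·Q = [[114,193],[193,514]]
Q^47 = (Q^23)²·Q = [[72,433],[433,232]]
Q^95 = (Q^47)²·Q = [[527,541],[541,579]]
Q^191 = (Q^95)²·Q = [[546,537],[537,9]]
F_191 mod 593 = Q^191[0][1] = 537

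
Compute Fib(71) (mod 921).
676

Matrix identity: Q^n = [[F_(n+1), F_n], [F_n, F_(n-1)]] with Q = [[1,1],[1,0]].
n = 71 = 1000111₂. Square-and-multiply, entries mod 921:
Q^1 = [[1,1],[1,0]]
Q^2 = (Q^1)² = [[2,1],[1,1]]
Q^4 = (Q^2)² = [[5,3],[3,2]]
Q^8 = (Q^4)² = [[34,21],[21,13]]
Q^17 = (Q^8)²·Q = [[742,676],[676,66]]
Q^35 = (Q^17)²·Q = [[21,887],[887,55]]
Q^71 = (Q^35)²·Q = [[855,676],[676,179]]
F_71 mod 921 = Q^71[0][1] = 676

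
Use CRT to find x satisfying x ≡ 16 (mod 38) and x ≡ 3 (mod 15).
168

Using Chinese Remainder Theorem:
M = 38 × 15 = 570
M1 = 15, M2 = 38
y1 = 15^(-1) mod 38 = 33
y2 = 38^(-1) mod 15 = 2
x = (16×15×33 + 3×38×2) mod 570 = 168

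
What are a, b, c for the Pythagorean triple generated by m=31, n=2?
(957, 124, 965)

Euclid's formula: a = m² - n², b = 2mn, c = m² + n²
m = 31, n = 2
a = 31² - 2² = 961 - 4 = 957
b = 2 × 31 × 2 = 124
c = 31² + 2² = 961 + 4 = 965
Verification: 957² + 124² = 915849 + 15376 = 931225 = 965² ✓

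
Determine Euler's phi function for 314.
156

314 = 2 × 157
φ(n) = n × ∏(1 - 1/p) for each prime p dividing n
φ(314) = 314 × (1 - 1/2) × (1 - 1/157) = 156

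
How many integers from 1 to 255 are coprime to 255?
128

255 = 3 × 5 × 17
φ(n) = n × ∏(1 - 1/p) for each prime p dividing n
φ(255) = 255 × (1 - 1/3) × (1 - 1/5) × (1 - 1/17) = 128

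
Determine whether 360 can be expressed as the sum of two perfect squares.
6² + 18² (a=6, b=18)

Factorization: 360 = 2^3 × 3^2 × 5
By Fermat: n is sum of two squares iff every prime p ≡ 3 (mod 4) appears to even power.
All primes ≡ 3 (mod 4) appear to even power.
Search a = 0, 1, 2, … for 360 - a² a perfect square: first hit at a = 6: 360 - 36 = 324 = 18².
360 = 6² + 18² = 36 + 324 ✓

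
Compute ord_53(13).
13

53 is prime, so ord(13) divides φ(53) = 52.
Divisors of 52: 1, 2, 4, 13, 26, 52.
Repeated squaring: 13^1 ≡ 13, 13^2 ≡ 10, 13^4 ≡ 47, 13^8 ≡ 36, 13^16 ≡ 24, 13^32 ≡ 46 (mod 53).
Test 13^d mod 53 for each divisor d in increasing order:
13^1 ≡ 13
13^2 ≡ 10
13^4 ≡ 47
13^13 = 13^8·13^4·13^1 ≡ 1  ← first divisor giving 1
The order is 13.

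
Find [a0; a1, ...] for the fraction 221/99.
[2; 4, 3, 3, 2]

Euclidean algorithm steps:
221 = 2 × 99 + 23
99 = 4 × 23 + 7
23 = 3 × 7 + 2
7 = 3 × 2 + 1
2 = 2 × 1 + 0
Continued fraction: [2; 4, 3, 3, 2]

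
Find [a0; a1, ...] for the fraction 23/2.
[11; 2]

Euclidean algorithm steps:
23 = 11 × 2 + 1
2 = 2 × 1 + 0
Continued fraction: [11; 2]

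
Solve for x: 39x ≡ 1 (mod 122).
97

gcd(39, 122) = 1, so the inverse exists.
Extended Euclidean algorithm on (122, 39):
122 = 3 × 39 + 5  ⟹  5 = (1)·122 + (-3)·39
39 = 7 × 5 + 4  ⟹  4 = (-7)·122 + (22)·39
5 = 1 × 4 + 1  ⟹  1 = (8)·122 + (-25)·39
So (-25)·39 ≡ 1 (mod 122), i.e. 39^(-1) ≡ -25 ≡ 97 (mod 122).
Check: 39 × 97 = 3783 ≡ 1 (mod 122)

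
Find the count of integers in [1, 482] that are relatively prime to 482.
240

482 = 2 × 241
φ(n) = n × ∏(1 - 1/p) for each prime p dividing n
φ(482) = 482 × (1 - 1/2) × (1 - 1/241) = 240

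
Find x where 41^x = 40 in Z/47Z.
19

Baby-step giant-step with step n = ⌈√47⌉ = 7.
Baby steps 41^j mod 47 (j:value) for j=0..6: 0:1, 1:41, 2:36, 3:19, 4:27, 5:26, 6:32.
Giant-step multiplier: 41^(-7) ≡ 41^(46-7) = 41^39 ≡ 35 (mod 47).
Giant steps γ_i = 40·35^i mod 47: γ_0=40, γ_1=37, γ_2=26 (in table at j=5).
x = i·n + j = 2·7 + 5 = 19.
Check: 41^19 ≡ 40 (mod 47).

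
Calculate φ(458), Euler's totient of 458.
228

458 = 2 × 229
φ(n) = n × ∏(1 - 1/p) for each prime p dividing n
φ(458) = 458 × (1 - 1/2) × (1 - 1/229) = 228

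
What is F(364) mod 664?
419

Matrix identity: Q^n = [[F_(n+1), F_n], [F_n, F_(n-1)]] with Q = [[1,1],[1,0]].
n = 364 = 101101100₂. Square-and-multiply, entries mod 664:
Q^1 = [[1,1],[1,0]]
Q^2 = (Q^1)² = [[2,1],[1,1]]
Q^5 = (Q^2)²·Q = [[8,5],[5,3]]
Q^11 = (Q^5)²·Q = [[144,89],[89,55]]
Q^22 = (Q^11)² = [[105,447],[447,322]]
Q^45 = (Q^22)²·Q = [[647,346],[346,301]]
Q^91 = (Q^45)²·Q = [[477,485],[485,656]]
Q^182 = (Q^91)² = [[610,377],[377,233]]
Q^364 = (Q^182)² = [[293,419],[419,538]]
F_364 mod 664 = Q^364[0][1] = 419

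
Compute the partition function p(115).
1064144451

p(n) counts ways to write n as a sum of positive integers (order ignored).
Euler's pentagonal recurrence: p(k) = p(k-1) + p(k-2) - p(k-5) - p(k-7) + p(k-12) + p(k-15) - ... (offsets j(3j∓1)/2, signs ++--, p(0)=1, p(<0)=0).
DP table for k = 0..114: p(0)=1, p(1)=1, p(2)=2, p(3)=3, p(4)=5, p(5)=7, p(6)=11, p(7)=15, p(8)=22, p(9)=30, p(10)=42, p(11)=56, p(12)=77, p(13)=101, p(14)=135, p(15)=176, p(16)=231, p(17)=297, p(18)=385, p(19)=490, p(20)=627, p(21)=792, p(22)=1002, p(23)=1255, p(24)=1575, p(25)=1958, p(26)=2436, p(27)=3010, p(28)=3718, p(29)=4565, p(30)=5604, p(31)=6842, p(32)=8349, p(33)=10143, p(34)=12310, p(35)=14883, p(36)=17977, p(37)=21637, p(38)=26015, p(39)=31185, p(40)=37338, p(41)=44583, p(42)=53174, p(43)=63261, p(44)=75175, p(45)=89134, p(46)=105558, p(47)=124754, p(48)=147273, p(49)=173525, p(50)=204226, p(51)=239943, p(52)=281589, p(53)=329931, p(54)=386155, p(55)=451276, p(56)=526823, p(57)=614154, p(58)=715220, p(59)=831820, p(60)=966467, p(61)=1121505, p(62)=1300156, p(63)=1505499, p(64)=1741630, p(65)=2012558, p(66)=2323520, p(67)=2679689, p(68)=3087735, p(69)=3554345, p(70)=4087968, p(71)=4697205, p(72)=5392783, p(73)=6185689, p(74)=7089500, p(75)=8118264, p(76)=9289091, p(77)=10619863, p(78)=12132164, p(79)=13848650, p(80)=15796476, p(81)=18004327, p(82)=20506255, p(83)=23338469, p(84)=26543660, p(85)=30167357, p(86)=34262962, p(87)=38887673, p(88)=44108109, p(89)=49995925, p(90)=56634173, p(91)=64112359, p(92)=72533807, p(93)=82010177, p(94)=92669720, p(95)=104651419, p(96)=118114304, p(97)=133230930, p(98)=150198136, p(99)=169229875, p(100)=190569292, p(101)=214481126, p(102)=241265379, p(103)=271248950, p(104)=304801365, p(105)=342325709, p(106)=384276336, p(107)=431149389, p(108)=483502844, p(109)=541946240, p(110)=607163746, p(111)=679903203, p(112)=761002156, p(113)=851376628, p(114)=952050665.
Final step: p(115) = p(114) + p(113) - p(110) - p(108) + p(103) + p(100) - p(93) - p(89) + p(80) + p(75) - p(64) - p(58) + p(45) + p(38) - p(23) - p(15)
= 952050665 + 851376628 - 607163746 - 483502844 + 271248950 + 190569292 - 82010177 - 49995925 + 15796476 + 8118264 - 1741630 - 715220 + 89134 + 26015 - 1255 - 176
= 1064144451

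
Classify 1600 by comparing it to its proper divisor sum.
abundant

Proper divisors of 1600: sum = 1 + 2 + 4 + 5 + 8 + 10 + 16 + 20 + ... + 200 + 320 + 400 + 800 (20 divisors) = 2337
Since 2337 > 1600, 1600 is abundant.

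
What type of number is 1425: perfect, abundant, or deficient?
deficient

Proper divisors of 1425: sum = 1 + 3 + 5 + 15 + 19 + 25 + 57 + 75 + 95 + 285 + 475 = 1055
Since 1055 < 1425, 1425 is deficient.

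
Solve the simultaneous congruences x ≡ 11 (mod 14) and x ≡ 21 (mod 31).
207

Using Chinese Remainder Theorem:
M = 14 × 31 = 434
M1 = 31, M2 = 14
y1 = 31^(-1) mod 14 = 5
y2 = 14^(-1) mod 31 = 20
x = (11×31×5 + 21×14×20) mod 434 = 207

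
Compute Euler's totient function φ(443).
442

443 = 443
φ(n) = n × ∏(1 - 1/p) for each prime p dividing n
φ(443) = 443 × (1 - 1/443) = 442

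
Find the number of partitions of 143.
20390982757

p(n) counts ways to write n as a sum of positive integers (order ignored).
Euler's pentagonal recurrence: p(k) = p(k-1) + p(k-2) - p(k-5) - p(k-7) + p(k-12) + p(k-15) - ... (offsets j(3j∓1)/2, signs ++--, p(0)=1, p(<0)=0).
DP table for k = 0..142: p(0)=1, p(1)=1, p(2)=2, p(3)=3, p(4)=5, p(5)=7, p(6)=11, p(7)=15, p(8)=22, p(9)=30, p(10)=42, p(11)=56, p(12)=77, p(13)=101, p(14)=135, p(15)=176, p(16)=231, p(17)=297, p(18)=385, p(19)=490, p(20)=627, p(21)=792, p(22)=1002, p(23)=1255, p(24)=1575, p(25)=1958, p(26)=2436, p(27)=3010, p(28)=3718, p(29)=4565, p(30)=5604, p(31)=6842, p(32)=8349, p(33)=10143, p(34)=12310, p(35)=14883, p(36)=17977, p(37)=21637, p(38)=26015, p(39)=31185, p(40)=37338, p(41)=44583, p(42)=53174, p(43)=63261, p(44)=75175, p(45)=89134, p(46)=105558, p(47)=124754, p(48)=147273, p(49)=173525, p(50)=204226, p(51)=239943, p(52)=281589, p(53)=329931, p(54)=386155, p(55)=451276, p(56)=526823, p(57)=614154, p(58)=715220, p(59)=831820, p(60)=966467, p(61)=1121505, p(62)=1300156, p(63)=1505499, p(64)=1741630, p(65)=2012558, p(66)=2323520, p(67)=2679689, p(68)=3087735, p(69)=3554345, p(70)=4087968, p(71)=4697205, p(72)=5392783, p(73)=6185689, p(74)=7089500, p(75)=8118264, p(76)=9289091, p(77)=10619863, p(78)=12132164, p(79)=13848650, p(80)=15796476, p(81)=18004327, p(82)=20506255, p(83)=23338469, p(84)=26543660, p(85)=30167357, p(86)=34262962, p(87)=38887673, p(88)=44108109, p(89)=49995925, p(90)=56634173, p(91)=64112359, p(92)=72533807, p(93)=82010177, p(94)=92669720, p(95)=104651419, p(96)=118114304, p(97)=133230930, p(98)=150198136, p(99)=169229875, p(100)=190569292, p(101)=214481126, p(102)=241265379, p(103)=271248950, p(104)=304801365, p(105)=342325709, p(106)=384276336, p(107)=431149389, p(108)=483502844, p(109)=541946240, p(110)=607163746, p(111)=679903203, p(112)=761002156, p(113)=851376628, p(114)=952050665, p(115)=1064144451, p(116)=1188908248, p(117)=1327710076, p(118)=1482074143, p(119)=1653668665, p(120)=1844349560, p(121)=2056148051, p(122)=2291320912, p(123)=2552338241, p(124)=2841940500, p(125)=3163127352, p(126)=3519222692, p(127)=3913864295, p(128)=4351078600, p(129)=4835271870, p(130)=5371315400, p(131)=5964539504, p(132)=6620830889, p(133)=7346629512, p(134)=8149040695, p(135)=9035836076, p(136)=10015581680, p(137)=11097645016, p(138)=12292341831, p(139)=13610949895, p(140)=15065878135, p(141)=16670689208, p(142)=18440293320.
Final step: p(143) = p(142) + p(141) - p(138) - p(136) + p(131) + p(128) - p(121) - p(117) + p(108) + p(103) - p(92) - p(86) + p(73) + p(66) - p(51) - p(43) + p(26) + p(17)
= 18440293320 + 16670689208 - 12292341831 - 10015581680 + 5964539504 + 4351078600 - 2056148051 - 1327710076 + 483502844 + 271248950 - 72533807 - 34262962 + 6185689 + 2323520 - 239943 - 63261 + 2436 + 297
= 20390982757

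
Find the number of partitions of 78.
12132164

p(n) counts ways to write n as a sum of positive integers (order ignored).
Euler's pentagonal recurrence: p(k) = p(k-1) + p(k-2) - p(k-5) - p(k-7) + p(k-12) + p(k-15) - ... (offsets j(3j∓1)/2, signs ++--, p(0)=1, p(<0)=0).
DP table for k = 0..77: p(0)=1, p(1)=1, p(2)=2, p(3)=3, p(4)=5, p(5)=7, p(6)=11, p(7)=15, p(8)=22, p(9)=30, p(10)=42, p(11)=56, p(12)=77, p(13)=101, p(14)=135, p(15)=176, p(16)=231, p(17)=297, p(18)=385, p(19)=490, p(20)=627, p(21)=792, p(22)=1002, p(23)=1255, p(24)=1575, p(25)=1958, p(26)=2436, p(27)=3010, p(28)=3718, p(29)=4565, p(30)=5604, p(31)=6842, p(32)=8349, p(33)=10143, p(34)=12310, p(35)=14883, p(36)=17977, p(37)=21637, p(38)=26015, p(39)=31185, p(40)=37338, p(41)=44583, p(42)=53174, p(43)=63261, p(44)=75175, p(45)=89134, p(46)=105558, p(47)=124754, p(48)=147273, p(49)=173525, p(50)=204226, p(51)=239943, p(52)=281589, p(53)=329931, p(54)=386155, p(55)=451276, p(56)=526823, p(57)=614154, p(58)=715220, p(59)=831820, p(60)=966467, p(61)=1121505, p(62)=1300156, p(63)=1505499, p(64)=1741630, p(65)=2012558, p(66)=2323520, p(67)=2679689, p(68)=3087735, p(69)=3554345, p(70)=4087968, p(71)=4697205, p(72)=5392783, p(73)=6185689, p(74)=7089500, p(75)=8118264, p(76)=9289091, p(77)=10619863.
Final step: p(78) = p(77) + p(76) - p(73) - p(71) + p(66) + p(63) - p(56) - p(52) + p(43) + p(38) - p(27) - p(21) + p(8) + p(1)
= 10619863 + 9289091 - 6185689 - 4697205 + 2323520 + 1505499 - 526823 - 281589 + 63261 + 26015 - 3010 - 792 + 22 + 1
= 12132164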